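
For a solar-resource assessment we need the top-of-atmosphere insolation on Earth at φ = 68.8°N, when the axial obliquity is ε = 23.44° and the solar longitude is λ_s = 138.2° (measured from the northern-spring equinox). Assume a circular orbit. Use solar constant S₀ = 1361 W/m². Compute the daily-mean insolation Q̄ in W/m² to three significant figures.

Solar declination: sin δ = sin ε · sin λ_s = sin 23.44° × sin 138.2° = 0.26514, so δ = +15.375°.
cos H₀ = −tan(+68.8°) tan(+15.375°) = -0.7089, H₀ = 2.3588 rad.
Bracket: H₀ sin φ sin δ + cos φ cos δ sin H₀ = 2.3588×0.93232×0.26514 + 0.36162×0.96421×0.70527 = 0.583084 + 0.245912 = 0.828996.
Q̄ = (S₀/π) × [bracket] = (1361/π) × 0.828996 = 359.1 W/m².

Q̄ ≈ 359 W/m²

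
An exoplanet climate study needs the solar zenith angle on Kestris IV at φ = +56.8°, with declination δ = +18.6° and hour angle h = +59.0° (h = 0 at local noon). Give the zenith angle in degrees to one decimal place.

θ_z = 57.7°

cos θ_z = sin φ sin δ + cos φ cos δ cos h = 0.266894 + 0.267286 = 0.534180.
θ_z = arccos(0.534180) = 57.7°.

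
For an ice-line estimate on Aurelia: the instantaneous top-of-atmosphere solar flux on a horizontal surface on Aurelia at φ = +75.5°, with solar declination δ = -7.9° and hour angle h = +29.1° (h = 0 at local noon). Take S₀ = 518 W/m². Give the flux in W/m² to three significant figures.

43.3 W/m²

cos θ_z = sin φ sin δ + cos φ cos δ cos h = -0.133067 + 0.216699 = 0.083632.
Flux = S₀ · cos θ_z = 518 × 0.083632 = 43.32 W/m².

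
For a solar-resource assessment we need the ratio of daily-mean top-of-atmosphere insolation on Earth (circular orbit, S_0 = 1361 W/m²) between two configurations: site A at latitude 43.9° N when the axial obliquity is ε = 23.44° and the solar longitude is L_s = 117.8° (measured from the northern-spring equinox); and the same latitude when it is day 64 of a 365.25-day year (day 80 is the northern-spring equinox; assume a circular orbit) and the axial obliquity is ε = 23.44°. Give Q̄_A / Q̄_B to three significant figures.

Q̄_A / Q̄_B ≈ 1.83

— Configuration A (ϕ=+43.9°):
Solar declination: sin δ = sin ε · sin L_s = sin 23.44° × sin 117.8° = 0.35188, so δ = +20.602°.
cos h₀ = −tan(+43.9°) tan(+20.602°) = -0.3618, h₀ = 1.9409 rad.
Bracket: h₀ sin ϕ sin δ + cos ϕ cos δ sin h₀ = 1.9409×0.69340×0.35188 + 0.72055×0.93605×0.93227 = 0.473567 + 0.628789 = 1.102356.
Q̄ = (S_0/π) × [bracket] = (1361/π) × 1.102356 = 477.56 W/m².
— Configuration B (ϕ=+43.9°):
Solar longitude: L_s = 360° × (64 − 80)/365.25 = -15.770°, i.e. -15.770° + 360° = 344.230°.
sin δ = sin 23.44° × sin 344.230° = -0.10811, so δ = -6.206°.
cos h₀ = −tan(+43.9°) tan(-6.206°) = 0.1046, h₀ = 1.4660 rad.
Bracket: h₀ sin ϕ sin δ + cos ϕ cos δ sin h₀ = 1.4660×0.69340×-0.10811 + 0.72055×0.99414×0.99451 = -0.109896 + 0.712395 = 0.602499.
Q̄ = (S_0/π) × [bracket] = (1361/π) × 0.602499 = 261.01 W/m².
Ratio Q̄_A / Q̄_B = 477.56 / 261.01 = 1.830.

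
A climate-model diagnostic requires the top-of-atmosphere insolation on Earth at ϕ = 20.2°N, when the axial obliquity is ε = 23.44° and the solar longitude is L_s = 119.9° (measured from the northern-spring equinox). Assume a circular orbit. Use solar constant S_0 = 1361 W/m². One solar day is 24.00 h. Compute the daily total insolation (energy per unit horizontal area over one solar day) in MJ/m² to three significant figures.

40.3 MJ/m²

Solar declination: sin δ = sin ε · sin L_s = sin 23.44° × sin 119.9° = 0.34484, so δ = +20.172°.
cos h₀ = −tan(+20.2°) tan(+20.172°) = -0.1352, h₀ = 1.7064 rad.
Bracket: h₀ sin ϕ sin δ + cos ϕ cos δ sin h₀ = 1.7064×0.34530×0.34484 + 0.93849×0.93866×0.99082 = 0.203187 + 0.872836 = 1.076023.
Q̄ = (S_0/π) × [bracket] = (1361/π) × 1.076023 = 466.15 W/m².
Daily total = Q̄ × 24.00 h × 3600 s/h = 466.15 × 24.00 × 3600 / 10⁶ = 40.28 MJ/m².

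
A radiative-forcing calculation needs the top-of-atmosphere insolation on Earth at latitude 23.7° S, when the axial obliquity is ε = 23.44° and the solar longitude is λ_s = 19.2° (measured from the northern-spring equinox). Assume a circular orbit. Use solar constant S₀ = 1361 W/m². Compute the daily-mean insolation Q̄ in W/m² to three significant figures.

Solar declination: sin δ = sin ε · sin λ_s = sin 23.44° × sin 19.2° = 0.13082, so δ = +7.517°.
cos H₀ = −tan(-23.7°) tan(+7.517°) = 0.0579, H₀ = 1.5128 rad.
Bracket: H₀ sin φ sin δ + cos φ cos δ sin H₀ = 1.5128×-0.40195×0.13082 + 0.91566×0.99141×0.99832 = -0.079548 + 0.906269 = 0.826721.
Q̄ = (S₀/π) × [bracket] = (1361/π) × 0.826721 = 358.2 W/m².

Q̄ ≈ 358 W/m²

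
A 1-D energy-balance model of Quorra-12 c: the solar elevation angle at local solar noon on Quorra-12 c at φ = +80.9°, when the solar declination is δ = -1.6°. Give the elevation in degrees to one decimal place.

7.5°

At local noon the hour angle is zero, so the zenith angle equals |φ − δ| = |+80.9° − (-1.600°)| = 82.500°.
Elevation = 90° − 82.500° = 7.5°.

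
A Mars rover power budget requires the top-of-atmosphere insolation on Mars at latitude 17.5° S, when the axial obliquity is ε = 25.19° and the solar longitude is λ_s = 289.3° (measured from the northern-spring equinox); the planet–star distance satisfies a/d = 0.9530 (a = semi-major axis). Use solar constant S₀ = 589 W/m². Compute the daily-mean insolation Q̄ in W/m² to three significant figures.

Q̄ ≈ 182 W/m²

Solar declination: sin δ = sin ε · sin λ_s = sin 25.19° × sin 289.3° = -0.40170, so δ = -23.685°.
cos H₀ = −tan(-17.5°) tan(-23.685°) = -0.1383, H₀ = 1.7095 rad.
Bracket: H₀ sin φ sin δ + cos φ cos δ sin H₀ = 1.7095×-0.30071×-0.40170 + 0.95372×0.91577×0.99039 = 0.206499 + 0.864995 = 1.071494.
Inverse-square distance factor (a/d)² = 0.9530² = 0.908209.
Q̄ = (S₀/π) × 0.908209 × [bracket] = (589/π) × 0.908209 × 1.071494 = 182.4 W/m².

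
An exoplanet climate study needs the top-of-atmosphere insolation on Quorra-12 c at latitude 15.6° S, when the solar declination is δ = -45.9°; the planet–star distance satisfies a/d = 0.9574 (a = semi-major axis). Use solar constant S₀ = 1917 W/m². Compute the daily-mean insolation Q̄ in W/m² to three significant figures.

Q̄ ≈ 560 W/m²

cos H₀ = −tan(-15.6°) tan(-45.900°) = -0.2881, H₀ = 1.8631 rad.
Bracket: H₀ sin φ sin δ + cos φ cos δ sin H₀ = 1.8631×-0.26892×-0.71813 + 0.96316×0.69591×0.95760 = 0.359801 + 0.641853 = 1.001654.
Inverse-square distance factor (a/d)² = 0.9574² = 0.916615.
Q̄ = (S₀/π) × 0.916615 × [bracket] = (1917/π) × 0.916615 × 1.001654 = 560.2 W/m².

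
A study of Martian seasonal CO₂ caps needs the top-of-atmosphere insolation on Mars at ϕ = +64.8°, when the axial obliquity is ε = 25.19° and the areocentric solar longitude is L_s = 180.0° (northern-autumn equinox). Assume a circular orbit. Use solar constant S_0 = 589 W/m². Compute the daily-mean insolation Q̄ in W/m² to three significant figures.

sin δ = sin 25.19° × sin 180.0° = 0.00000, so δ = +0.000°.
cos h₀ = −tan(+64.8°) tan(+0.000°) = -0.0000, h₀ = 1.5708 rad.
Bracket: h₀ sin ϕ sin δ + cos ϕ cos δ sin h₀ = 1.5708×0.90483×0.00000 + 0.42578×1.00000×1.00000 = 0.000000 + 0.425780 = 0.425780.
Q̄ = (S_0/π) × [bracket] = (589/π) × 0.425780 = 79.83 W/m².

Q̄ ≈ 79.8 W/m²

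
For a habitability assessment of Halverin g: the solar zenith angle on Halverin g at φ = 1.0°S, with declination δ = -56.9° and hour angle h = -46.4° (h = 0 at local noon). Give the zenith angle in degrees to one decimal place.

cos θ_z = sin φ sin δ + cos φ cos δ cos h = 0.014620 + 0.376545 = 0.391165.
θ_z = arccos(0.391165) = 67.0°.

θ_z = 67.0°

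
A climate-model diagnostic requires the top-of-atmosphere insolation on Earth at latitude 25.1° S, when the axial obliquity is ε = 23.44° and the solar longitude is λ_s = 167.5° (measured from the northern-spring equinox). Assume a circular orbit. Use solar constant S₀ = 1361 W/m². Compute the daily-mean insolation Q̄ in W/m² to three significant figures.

Solar declination: sin δ = sin ε · sin λ_s = sin 23.44° × sin 167.5° = 0.08610, so δ = +4.939°.
cos H₀ = −tan(-25.1°) tan(+4.939°) = 0.0405, H₀ = 1.5303 rad.
Bracket: H₀ sin φ sin δ + cos φ cos δ sin H₀ = 1.5303×-0.42420×0.08610 + 0.90557×0.99629×0.99918 = -0.055892 + 0.901471 = 0.845579.
Q̄ = (S₀/π) × [bracket] = (1361/π) × 0.845579 = 366.3 W/m².

Q̄ ≈ 366 W/m²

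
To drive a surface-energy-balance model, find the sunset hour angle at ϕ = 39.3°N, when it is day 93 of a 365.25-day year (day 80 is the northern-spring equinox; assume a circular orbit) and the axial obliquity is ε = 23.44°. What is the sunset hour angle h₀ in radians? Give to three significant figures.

Solar longitude: L_s = 360° × (93 − 80)/365.25 = 12.813°.
sin δ = sin 23.44° × sin 12.813° = 0.08822, so δ = +5.061°.
cos h₀ = −tan ϕ · tan δ = −tan(+39.3°) × tan(+5.061°) = -0.0725, so h₀ = 1.6433 rad = 94.16°.

h₀ = 1.64 rad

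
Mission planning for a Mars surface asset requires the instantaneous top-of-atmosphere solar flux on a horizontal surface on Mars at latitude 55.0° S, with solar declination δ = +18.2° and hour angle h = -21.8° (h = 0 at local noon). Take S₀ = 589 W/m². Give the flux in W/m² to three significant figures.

cos θ_z = sin φ sin δ + cos φ cos δ cos h = -0.255850 + 0.505915 = 0.250065.
Flux = S₀ · cos θ_z = 589 × 0.250065 = 147.3 W/m².

147 W/m²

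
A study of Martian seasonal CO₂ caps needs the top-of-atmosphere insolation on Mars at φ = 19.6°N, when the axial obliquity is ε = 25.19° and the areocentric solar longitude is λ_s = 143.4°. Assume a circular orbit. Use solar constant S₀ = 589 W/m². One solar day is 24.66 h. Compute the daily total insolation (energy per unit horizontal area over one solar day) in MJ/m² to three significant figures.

sin δ = sin 25.19° × sin 143.4° = 0.25377, so δ = +14.700°.
cos H₀ = −tan(+19.6°) tan(+14.700°) = -0.0934, H₀ = 1.6644 rad.
Bracket: H₀ sin φ sin δ + cos φ cos δ sin H₀ = 1.6644×0.33545×0.25377 + 0.94206×0.96727×0.99563 = 0.141686 + 0.907244 = 1.048930.
Q̄ = (S₀/π) × [bracket] = (589/π) × 1.048930 = 196.66 W/m².
Daily total = Q̄ × 24.66 h × 3600 s/h = 196.66 × 24.66 × 3600 / 10⁶ = 17.46 MJ/m².

17.5 MJ/m²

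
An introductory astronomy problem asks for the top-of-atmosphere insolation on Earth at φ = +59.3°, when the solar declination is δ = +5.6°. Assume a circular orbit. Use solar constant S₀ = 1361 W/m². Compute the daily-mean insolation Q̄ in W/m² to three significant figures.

Q̄ ≈ 280 W/m²

cos H₀ = −tan(+59.3°) tan(+5.600°) = -0.1651, H₀ = 1.7367 rad.
Bracket: H₀ sin φ sin δ + cos φ cos δ sin H₀ = 1.7367×0.85985×0.09758 + 0.51054×0.99523×0.98627 = 0.145716 + 0.501128 = 0.646844.
Q̄ = (S₀/π) × [bracket] = (1361/π) × 0.646844 = 280.2 W/m².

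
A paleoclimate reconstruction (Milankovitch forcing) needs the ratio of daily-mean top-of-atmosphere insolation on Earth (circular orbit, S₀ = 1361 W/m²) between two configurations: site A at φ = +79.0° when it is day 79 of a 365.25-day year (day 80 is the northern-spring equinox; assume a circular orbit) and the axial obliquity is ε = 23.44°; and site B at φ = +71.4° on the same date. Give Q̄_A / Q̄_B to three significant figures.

Q̄_A / Q̄_B ≈ 0.584

— Configuration A (φ=+79.0°):
Solar longitude: λ_s = 360° × (79 − 80)/365.25 = -0.986°, i.e. -0.986° + 360° = 359.014°.
sin δ = sin 23.44° × sin 359.014° = -0.00684, so δ = -0.392°.
cos H₀ = −tan(+79.0°) tan(-0.392°) = 0.0352, H₀ = 1.5356 rad.
Bracket: H₀ sin φ sin δ + cos φ cos δ sin H₀ = 1.5356×0.98163×-0.00684 + 0.19081×0.99998×0.99938 = -0.010311 + 0.190688 = 0.180377.
Q̄ = (S₀/π) × [bracket] = (1361/π) × 0.180377 = 78.143 W/m².
— Configuration B (φ=+71.4°):
cos H₀ = −tan(+71.4°) tan(-0.392°) = 0.0203, H₀ = 1.5505 rad.
Bracket: H₀ sin φ sin δ + cos φ cos δ sin H₀ = 1.5505×0.94777×-0.00684 + 0.31896×0.99998×0.99979 = -0.010051 + 0.318887 = 0.308836.
Q̄ = (S₀/π) × [bracket] = (1361/π) × 0.308836 = 133.79 W/m².
Ratio Q̄_A / Q̄_B = 78.143 / 133.79 = 0.5841.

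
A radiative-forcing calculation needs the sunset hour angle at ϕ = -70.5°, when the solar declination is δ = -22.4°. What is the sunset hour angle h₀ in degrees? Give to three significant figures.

Sunrise equation: cos h₀ = −tan ϕ · tan δ = -1.1639 ≤ −1, so the Sun never sets (polar day) and h₀ = π.

h₀ = 180°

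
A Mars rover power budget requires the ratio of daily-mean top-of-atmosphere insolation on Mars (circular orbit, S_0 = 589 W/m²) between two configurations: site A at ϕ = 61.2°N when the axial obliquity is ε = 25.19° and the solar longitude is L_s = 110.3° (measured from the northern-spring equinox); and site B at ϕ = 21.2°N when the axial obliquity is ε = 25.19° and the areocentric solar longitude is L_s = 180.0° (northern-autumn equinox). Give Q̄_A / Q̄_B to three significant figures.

— Configuration A (ϕ=+61.2°):
Solar declination: sin δ = sin ε · sin L_s = sin 25.19° × sin 110.3° = 0.39919, so δ = +23.527°.
cos h₀ = −tan(+61.2°) tan(+23.527°) = -0.7920, h₀ = 2.4848 rad.
Bracket: h₀ sin ϕ sin δ + cos ϕ cos δ sin h₀ = 2.4848×0.87631×0.39919 + 0.48175×0.91687×0.61059 = 0.869218 + 0.269699 = 1.138917.
Q̄ = (S_0/π) × [bracket] = (589/π) × 1.138917 = 213.53 W/m².
— Configuration B (ϕ=+21.2°):
sin δ = sin 25.19° × sin 180.0° = 0.00000, so δ = +0.000°.
cos h₀ = −tan(+21.2°) tan(+0.000°) = -0.0000, h₀ = 1.5708 rad.
Bracket: h₀ sin ϕ sin δ + cos ϕ cos δ sin h₀ = 1.5708×0.36162×0.00000 + 0.93232×1.00000×1.00000 = 0.000000 + 0.932320 = 0.932320.
Q̄ = (S_0/π) × [bracket] = (589/π) × 0.932320 = 174.80 W/m².
Ratio Q̄_A / Q̄_B = 213.53 / 174.80 = 1.222.

Q̄_A / Q̄_B ≈ 1.22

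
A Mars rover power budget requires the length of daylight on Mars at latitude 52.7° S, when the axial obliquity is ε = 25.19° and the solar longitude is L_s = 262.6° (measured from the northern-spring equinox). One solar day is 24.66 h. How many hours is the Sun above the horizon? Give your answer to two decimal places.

Solar declination: sin δ = sin ε · sin L_s = sin 25.19° × sin 262.6° = -0.42208, so δ = -24.966°.
cos h₀ = −tan ϕ · tan δ = −tan(-52.7°) × tan(-24.966°) = -0.6112, so h₀ = 2.2283 rad = 127.67°.
Daylight = 2h₀/(2π) × 24.66 h = (2.2283/π) × 24.66 = 17.49 h.

17.49 h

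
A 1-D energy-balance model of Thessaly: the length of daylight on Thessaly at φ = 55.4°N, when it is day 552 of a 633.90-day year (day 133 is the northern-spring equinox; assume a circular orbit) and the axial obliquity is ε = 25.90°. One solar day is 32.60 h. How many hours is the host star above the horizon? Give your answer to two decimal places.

9.91 h

Solar longitude: λ_s = 360° × (552 − 133)/633.90 = 237.956°.
sin δ = sin 25.90° × sin 237.956° = -0.37025, so δ = -21.731°.
cos H₀ = −tan φ · tan δ = −tan(+55.4°) × tan(-21.731°) = 0.5778, so H₀ = 0.9548 rad = 54.71°.
Daylight = 2H₀/(2π) × 32.60 h = (0.9548/π) × 32.60 = 9.91 h.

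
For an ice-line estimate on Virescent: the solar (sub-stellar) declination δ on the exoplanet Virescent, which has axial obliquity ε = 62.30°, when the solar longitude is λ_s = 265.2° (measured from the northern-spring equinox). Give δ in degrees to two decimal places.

δ = -61.92°

sin δ = sin ε · sin λ_s = sin 62.30° × sin 265.2° = -0.882288.
δ = arcsin(-0.882288) = -61.92°.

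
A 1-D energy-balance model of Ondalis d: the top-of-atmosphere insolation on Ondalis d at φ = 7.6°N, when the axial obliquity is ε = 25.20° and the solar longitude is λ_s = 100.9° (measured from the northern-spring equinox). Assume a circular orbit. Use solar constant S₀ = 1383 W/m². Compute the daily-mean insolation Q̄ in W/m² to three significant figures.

Solar declination: sin δ = sin ε · sin λ_s = sin 25.20° × sin 100.9° = 0.41810, so δ = +24.715°.
cos H₀ = −tan(+7.6°) tan(+24.715°) = -0.0614, H₀ = 1.6322 rad.
Bracket: H₀ sin φ sin δ + cos φ cos δ sin H₀ = 1.6322×0.13226×0.41810 + 0.99122×0.90840×0.99811 = 0.090257 + 0.898722 = 0.988979.
Q̄ = (S₀/π) × [bracket] = (1383/π) × 0.988979 = 435.4 W/m².

Q̄ ≈ 435 W/m²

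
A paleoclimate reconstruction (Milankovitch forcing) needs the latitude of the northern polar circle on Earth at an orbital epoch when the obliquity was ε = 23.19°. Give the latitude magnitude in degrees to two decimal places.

66.81°

The polar circle is the lowest latitude that experiences at least one full rotation of continuous daylight at the northern-summer solstice; it lies at |φ| = 90° − ε = 90° − 23.19° = 66.81°.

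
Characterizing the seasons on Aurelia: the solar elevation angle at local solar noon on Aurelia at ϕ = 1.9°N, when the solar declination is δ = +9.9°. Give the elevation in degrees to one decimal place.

At local noon the hour angle is zero, so the zenith angle equals |ϕ − δ| = |+1.9° − (+9.900°)| = 8.000°.
Elevation = 90° − 8.000° = 82.0°.

82.0°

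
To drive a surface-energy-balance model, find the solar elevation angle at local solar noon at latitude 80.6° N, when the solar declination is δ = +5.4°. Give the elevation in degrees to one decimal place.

At local noon the hour angle is zero, so the zenith angle equals |ϕ − δ| = |+80.6° − (+5.400°)| = 75.200°.
Elevation = 90° − 75.200° = 14.8°.

14.8°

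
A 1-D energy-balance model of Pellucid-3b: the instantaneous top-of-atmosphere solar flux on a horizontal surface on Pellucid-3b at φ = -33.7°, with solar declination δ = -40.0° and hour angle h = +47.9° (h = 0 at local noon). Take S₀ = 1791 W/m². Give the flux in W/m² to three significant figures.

1.40e+03 W/m²

cos θ_z = sin φ sin δ + cos φ cos δ cos h = 0.356647 + 0.427272 = 0.783919.
Flux = S₀ · cos θ_z = 1791 × 0.783919 = 1404 W/m².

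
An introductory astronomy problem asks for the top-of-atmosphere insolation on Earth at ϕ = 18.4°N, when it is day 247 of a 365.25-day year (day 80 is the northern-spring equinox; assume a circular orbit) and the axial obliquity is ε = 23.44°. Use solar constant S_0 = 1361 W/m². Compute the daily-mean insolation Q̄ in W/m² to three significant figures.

Q̄ ≈ 432 W/m²

Solar longitude: L_s = 360° × (247 − 80)/365.25 = 164.600°.
sin δ = sin 23.44° × sin 164.600° = 0.10564, so δ = +6.064°.
cos h₀ = −tan(+18.4°) tan(+6.064°) = -0.0353, h₀ = 1.6061 rad.
Bracket: h₀ sin ϕ sin δ + cos ϕ cos δ sin h₀ = 1.6061×0.31565×0.10564 + 0.94888×0.99440×0.99938 = 0.053556 + 0.942981 = 0.996537.
Q̄ = (S_0/π) × [bracket] = (1361/π) × 0.996537 = 431.7 W/m².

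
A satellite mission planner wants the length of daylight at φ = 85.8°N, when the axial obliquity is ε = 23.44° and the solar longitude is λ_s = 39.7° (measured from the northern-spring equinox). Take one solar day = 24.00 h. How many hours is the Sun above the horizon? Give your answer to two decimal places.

Solar declination: sin δ = sin ε · sin λ_s = sin 23.44° × sin 39.7° = 0.25409, so δ = +14.720°.
Sunrise equation: cos H₀ = −tan φ · tan δ = -3.5775 ≤ −1, so the Sun never sets (polar day) and H₀ = π.
Daylight = 2H₀/(2π) × 24.00 h = (3.1416/π) × 24.00 = 24.00 h.

24.00 h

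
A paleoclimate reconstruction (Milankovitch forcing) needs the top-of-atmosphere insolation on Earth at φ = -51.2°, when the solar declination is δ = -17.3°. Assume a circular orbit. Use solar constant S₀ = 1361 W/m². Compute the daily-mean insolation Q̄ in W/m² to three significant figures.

cos H₀ = −tan(-51.2°) tan(-17.300°) = -0.3874, H₀ = 1.9686 rad.
Bracket: H₀ sin φ sin δ + cos φ cos δ sin H₀ = 1.9686×-0.77934×-0.29737 + 0.62660×0.95476×0.92192 = 0.456228 + 0.551541 = 1.007769.
Q̄ = (S₀/π) × [bracket] = (1361/π) × 1.007769 = 436.6 W/m².

Q̄ ≈ 437 W/m²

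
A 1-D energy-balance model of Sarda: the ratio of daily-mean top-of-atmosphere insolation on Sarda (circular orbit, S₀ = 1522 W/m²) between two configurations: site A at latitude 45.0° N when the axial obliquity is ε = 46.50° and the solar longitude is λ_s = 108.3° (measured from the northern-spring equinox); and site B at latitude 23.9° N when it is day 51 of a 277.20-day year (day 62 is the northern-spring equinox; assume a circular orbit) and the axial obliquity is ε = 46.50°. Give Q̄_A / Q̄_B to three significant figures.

— Configuration A (φ=+45.0°):
Solar declination: sin δ = sin ε · sin λ_s = sin 46.50° × sin 108.3° = 0.68869, so δ = +43.526°.
cos H₀ = −tan(+45.0°) tan(+43.526°) = -0.9498, H₀ = 2.8235 rad.
Bracket: H₀ sin φ sin δ + cos φ cos δ sin H₀ = 2.8235×0.70711×0.68869 + 0.70711×0.72506×0.31273 = 1.374987 + 0.160336 = 1.535323.
Q̄ = (S₀/π) × [bracket] = (1522/π) × 1.535323 = 743.81 W/m².
— Configuration B (φ=+23.9°):
Solar longitude: λ_s = 360° × (51 − 62)/277.20 = -14.286°, i.e. -14.286° + 360° = 345.714°.
sin δ = sin 46.50° × sin 345.714° = -0.17899, so δ = -10.311°.
cos H₀ = −tan(+23.9°) tan(-10.311°) = 0.0806, H₀ = 1.4901 rad.
Bracket: H₀ sin φ sin δ + cos φ cos δ sin H₀ = 1.4901×0.40514×-0.17899 + 0.91425×0.98385×0.99674 = -0.108056 + 0.896553 = 0.788497.
Q̄ = (S₀/π) × [bracket] = (1522/π) × 0.788497 = 382.00 W/m².
Ratio Q̄_A / Q̄_B = 743.81 / 382.00 = 1.947.

Q̄_A / Q̄_B ≈ 1.95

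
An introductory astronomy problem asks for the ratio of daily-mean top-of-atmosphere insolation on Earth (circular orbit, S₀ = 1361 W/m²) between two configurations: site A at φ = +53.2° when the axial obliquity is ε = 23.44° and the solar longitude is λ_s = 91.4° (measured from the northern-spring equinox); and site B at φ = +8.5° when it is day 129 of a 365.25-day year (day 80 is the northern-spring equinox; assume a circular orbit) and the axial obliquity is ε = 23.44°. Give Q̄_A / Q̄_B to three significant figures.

— Configuration A (φ=+53.2°):
Solar declination: sin δ = sin ε · sin λ_s = sin 23.44° × sin 91.4° = 0.39767, so δ = +23.433°.
cos H₀ = −tan(+53.2°) tan(+23.433°) = -0.5794, H₀ = 2.1887 rad.
Bracket: H₀ sin φ sin δ + cos φ cos δ sin H₀ = 2.1887×0.80073×0.39767 + 0.59902×0.91753×0.81507 = 0.696940 + 0.447978 = 1.144918.
Q̄ = (S₀/π) × [bracket] = (1361/π) × 1.144918 = 496.00 W/m².
— Configuration B (φ=+8.5°):
Solar longitude: λ_s = 360° × (129 − 80)/365.25 = 48.296°.
sin δ = sin 23.44° × sin 48.296° = 0.29698, so δ = +17.277°.
cos H₀ = −tan(+8.5°) tan(+17.277°) = -0.0465, H₀ = 1.6173 rad.
Bracket: H₀ sin φ sin δ + cos φ cos δ sin H₀ = 1.6173×0.14781×0.29698 + 0.98902×0.95488×0.99892 = 0.070994 + 0.943375 = 1.014369.
Q̄ = (S₀/π) × [bracket] = (1361/π) × 1.014369 = 439.44 W/m².
Ratio Q̄_A / Q̄_B = 496.00 / 439.44 = 1.129.

Q̄_A / Q̄_B ≈ 1.13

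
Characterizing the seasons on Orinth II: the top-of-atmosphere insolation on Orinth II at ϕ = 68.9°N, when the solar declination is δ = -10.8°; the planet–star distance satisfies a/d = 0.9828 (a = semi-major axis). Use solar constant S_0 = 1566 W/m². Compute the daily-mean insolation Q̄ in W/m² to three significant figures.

cos h₀ = −tan(+68.9°) tan(-10.800°) = 0.4944, h₀ = 1.0537 rad.
Bracket: h₀ sin ϕ sin δ + cos ϕ cos δ sin h₀ = 1.0537×0.93295×-0.18738 + 0.36000×0.98229×0.86925 = -0.184204 + 0.307388 = 0.123184.
Inverse-square distance factor (a/d)² = 0.9828² = 0.965896.
Q̄ = (S_0/π) × 0.965896 × [bracket] = (1566/π) × 0.965896 × 0.123184 = 59.31 W/m².

Q̄ ≈ 59.3 W/m²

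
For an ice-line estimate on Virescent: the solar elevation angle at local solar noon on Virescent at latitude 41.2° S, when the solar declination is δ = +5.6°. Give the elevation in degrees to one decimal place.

43.2°

At local noon the hour angle is zero, so the zenith angle equals |ϕ − δ| = |-41.2° − (+5.600°)| = 46.800°.
Elevation = 90° − 46.800° = 43.2°.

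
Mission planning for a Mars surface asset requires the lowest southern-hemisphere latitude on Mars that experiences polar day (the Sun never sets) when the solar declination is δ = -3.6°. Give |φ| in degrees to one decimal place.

Polar day requires cos H₀ = −tan φ tan δ ≤ −1, i.e. tan φ tan δ ≥ 1.
The boundary is |tan φ| · |tan δ| = 1, so |φ| = 90° − |δ| = 90° − 3.6° = 86.4° in the southern hemisphere.

|φ| = 86.4°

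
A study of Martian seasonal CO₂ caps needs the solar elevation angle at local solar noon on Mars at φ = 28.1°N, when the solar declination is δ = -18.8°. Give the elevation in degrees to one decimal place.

43.1°

At local noon the hour angle is zero, so the zenith angle equals |φ − δ| = |+28.1° − (-18.800°)| = 46.900°.
Elevation = 90° − 46.900° = 43.1°.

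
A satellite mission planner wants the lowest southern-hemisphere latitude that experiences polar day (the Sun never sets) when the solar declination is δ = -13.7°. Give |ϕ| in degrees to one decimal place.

Polar day requires cos h₀ = −tan ϕ tan δ ≤ −1, i.e. tan ϕ tan δ ≥ 1.
The boundary is |tan ϕ| · |tan δ| = 1, so |ϕ| = 90° − |δ| = 90° − 13.7° = 76.3° in the southern hemisphere.

|ϕ| = 76.3°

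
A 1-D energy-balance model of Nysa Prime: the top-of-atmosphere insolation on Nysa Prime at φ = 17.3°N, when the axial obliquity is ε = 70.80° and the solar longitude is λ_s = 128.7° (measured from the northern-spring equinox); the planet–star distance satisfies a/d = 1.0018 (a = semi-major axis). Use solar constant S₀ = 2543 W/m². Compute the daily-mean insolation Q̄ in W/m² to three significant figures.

Solar declination: sin δ = sin ε · sin λ_s = sin 70.80° × sin 128.7° = 0.73702, so δ = +47.478°.
cos H₀ = −tan(+17.3°) tan(+47.478°) = -0.3396, H₀ = 1.9173 rad.
Bracket: H₀ sin φ sin δ + cos φ cos δ sin H₀ = 1.9173×0.29737×0.73702 + 0.95476×0.67587×0.94055 = 0.420210 + 0.606931 = 1.027141.
Inverse-square distance factor (a/d)² = 1.0018² = 1.003603.
Q̄ = (S₀/π) × 1.003603 × [bracket] = (2543/π) × 1.003603 × 1.027141 = 834.4 W/m².

Q̄ ≈ 834 W/m²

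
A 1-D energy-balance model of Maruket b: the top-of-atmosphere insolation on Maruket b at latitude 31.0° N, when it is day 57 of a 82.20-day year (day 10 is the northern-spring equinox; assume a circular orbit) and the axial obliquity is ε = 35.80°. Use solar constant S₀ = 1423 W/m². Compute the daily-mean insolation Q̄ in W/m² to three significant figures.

Solar longitude: λ_s = 360° × (57 − 10)/82.20 = 205.839°.
sin δ = sin 35.80° × sin 205.839° = -0.25495, so δ = -14.771°.
cos H₀ = −tan(+31.0°) tan(-14.771°) = 0.1584, H₀ = 1.4117 rad.
Bracket: H₀ sin φ sin δ + cos φ cos δ sin H₀ = 1.4117×0.51504×-0.25495 + 0.85717×0.96695×0.98737 = -0.185370 + 0.818372 = 0.633002.
Q̄ = (S₀/π) × [bracket] = (1423/π) × 0.633002 = 286.7 W/m².

Q̄ ≈ 287 W/m²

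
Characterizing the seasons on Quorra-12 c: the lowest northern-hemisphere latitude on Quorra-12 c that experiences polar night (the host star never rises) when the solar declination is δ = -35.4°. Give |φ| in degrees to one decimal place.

|φ| = 54.6°

Polar night requires cos H₀ = −tan φ tan δ ≥ 1, i.e. tan φ tan δ ≤ −1.
The boundary is |tan φ| · |tan δ| = 1, so |φ| = 90° − |δ| = 90° − 35.4° = 54.6° in the northern hemisphere.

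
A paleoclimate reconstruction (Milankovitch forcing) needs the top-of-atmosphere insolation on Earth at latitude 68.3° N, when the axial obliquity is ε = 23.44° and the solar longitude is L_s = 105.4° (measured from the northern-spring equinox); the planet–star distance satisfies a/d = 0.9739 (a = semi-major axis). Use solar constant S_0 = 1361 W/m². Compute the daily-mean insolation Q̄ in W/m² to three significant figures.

Solar declination: sin δ = sin ε · sin L_s = sin 23.44° × sin 105.4° = 0.38351, so δ = +22.551°.
cos h₀ = −tan(+68.3°) tan(+22.551°) = -1.0435 ≤ −1 ⇒ polar day, h₀ = π.
Bracket: h₀ sin ϕ sin δ + cos ϕ cos δ sin h₀ = 3.1416×0.92913×0.38351 + 0.36975×0.92354×0.00000 = 1.119448 + 0.000000 = 1.119448.
Inverse-square distance factor (a/d)² = 0.9739² = 0.948481.
Q̄ = (S_0/π) × 0.948481 × [bracket] = (1361/π) × 0.948481 × 1.119448 = 460.0 W/m².

Q̄ ≈ 460 W/m²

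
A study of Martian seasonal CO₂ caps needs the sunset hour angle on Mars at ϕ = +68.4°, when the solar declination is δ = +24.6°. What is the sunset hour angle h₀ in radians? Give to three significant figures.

Sunrise equation: cos h₀ = −tan ϕ · tan δ = -1.1564 ≤ −1, so the Sun never sets (polar day) and h₀ = π.

h₀ = 3.14 rad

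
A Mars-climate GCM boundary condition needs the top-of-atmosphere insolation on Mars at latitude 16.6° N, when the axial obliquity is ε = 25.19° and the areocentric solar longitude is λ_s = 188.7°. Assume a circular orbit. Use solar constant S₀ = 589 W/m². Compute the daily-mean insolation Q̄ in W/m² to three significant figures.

Q̄ ≈ 174 W/m²

sin δ = sin 25.19° × sin 188.7° = -0.06438, so δ = -3.691°.
cos H₀ = −tan(+16.6°) tan(-3.691°) = 0.0192, H₀ = 1.5516 rad.
Bracket: H₀ sin φ sin δ + cos φ cos δ sin H₀ = 1.5516×0.28569×-0.06438 + 0.95832×0.99793×0.99982 = -0.028538 + 0.956164 = 0.927626.
Q̄ = (S₀/π) × [bracket] = (589/π) × 0.927626 = 173.9 W/m².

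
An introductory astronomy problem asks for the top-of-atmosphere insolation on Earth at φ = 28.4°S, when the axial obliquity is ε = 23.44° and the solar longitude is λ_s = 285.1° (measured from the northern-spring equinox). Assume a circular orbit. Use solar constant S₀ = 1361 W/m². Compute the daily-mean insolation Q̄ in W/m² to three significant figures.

Q̄ ≈ 485 W/m²

Solar declination: sin δ = sin ε · sin λ_s = sin 23.44° × sin 285.1° = -0.38405, so δ = -22.585°.
cos H₀ = −tan(-28.4°) tan(-22.585°) = -0.2249, H₀ = 1.7976 rad.
Bracket: H₀ sin φ sin δ + cos φ cos δ sin H₀ = 1.7976×-0.47562×-0.38405 + 0.87965×0.92331×0.97438 = 0.328353 + 0.791381 = 1.119734.
Q̄ = (S₀/π) × [bracket] = (1361/π) × 1.119734 = 485.1 W/m².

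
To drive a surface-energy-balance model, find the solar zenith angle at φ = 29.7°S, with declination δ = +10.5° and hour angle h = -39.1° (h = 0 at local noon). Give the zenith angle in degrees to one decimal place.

θ_z = 55.1°

cos θ_z = sin φ sin δ + cos φ cos δ cos h = -0.090290 + 0.662811 = 0.572521.
θ_z = arccos(0.572521) = 55.1°.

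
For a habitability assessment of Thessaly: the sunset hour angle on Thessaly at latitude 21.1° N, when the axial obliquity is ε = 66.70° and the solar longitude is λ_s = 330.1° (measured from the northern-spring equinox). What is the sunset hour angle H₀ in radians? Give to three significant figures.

Solar declination: sin δ = sin ε · sin λ_s = sin 66.70° × sin 330.1° = -0.45783, so δ = -27.247°.
cos H₀ = −tan φ · tan δ = −tan(+21.1°) × tan(-27.247°) = 0.1987, so H₀ = 1.3708 rad = 78.54°.

H₀ = 1.37 rad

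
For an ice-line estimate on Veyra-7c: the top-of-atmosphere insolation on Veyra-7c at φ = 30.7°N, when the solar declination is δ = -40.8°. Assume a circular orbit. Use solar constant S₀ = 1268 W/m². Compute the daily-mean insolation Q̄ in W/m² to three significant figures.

Q̄ ≈ 86.5 W/m²

cos H₀ = −tan(+30.7°) tan(-40.800°) = 0.5125, H₀ = 1.0327 rad.
Bracket: H₀ sin φ sin δ + cos φ cos δ sin H₀ = 1.0327×0.51054×-0.65342 + 0.85985×0.75700×0.85868 = -0.344506 + 0.558920 = 0.214414.
Q̄ = (S₀/π) × [bracket] = (1268/π) × 0.214414 = 86.54 W/m².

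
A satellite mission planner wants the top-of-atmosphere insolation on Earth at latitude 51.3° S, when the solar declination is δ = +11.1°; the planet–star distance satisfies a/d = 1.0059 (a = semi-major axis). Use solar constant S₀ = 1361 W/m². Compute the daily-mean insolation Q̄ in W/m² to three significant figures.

Q̄ ≈ 174 W/m²

cos H₀ = −tan(-51.3°) tan(+11.100°) = 0.2449, H₀ = 1.3234 rad.
Bracket: H₀ sin φ sin δ + cos φ cos δ sin H₀ = 1.3234×-0.78043×0.19252 + 0.62524×0.98129×0.96955 = -0.198839 + 0.594859 = 0.396020.
Inverse-square distance factor (a/d)² = 1.0059² = 1.011835.
Q̄ = (S₀/π) × 1.011835 × [bracket] = (1361/π) × 1.011835 × 0.396020 = 173.6 W/m².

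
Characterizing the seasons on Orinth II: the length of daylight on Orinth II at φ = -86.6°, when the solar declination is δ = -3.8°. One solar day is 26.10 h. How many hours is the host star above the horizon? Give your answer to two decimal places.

26.10 h

Sunrise equation: cos H₀ = −tan φ · tan δ = -1.1180 ≤ −1, so the host star never sets (polar day) and H₀ = π.
Daylight = 2H₀/(2π) × 26.10 h = (3.1416/π) × 26.10 = 26.10 h.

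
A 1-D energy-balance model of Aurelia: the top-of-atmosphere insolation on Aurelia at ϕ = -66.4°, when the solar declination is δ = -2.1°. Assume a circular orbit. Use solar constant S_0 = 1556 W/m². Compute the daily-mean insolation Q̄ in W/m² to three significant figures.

Q̄ ≈ 225 W/m²

cos h₀ = −tan(-66.4°) tan(-2.100°) = -0.0839, h₀ = 1.6548 rad.
Bracket: h₀ sin ϕ sin δ + cos ϕ cos δ sin h₀ = 1.6548×-0.91636×-0.03664 + 0.40035×0.99933×0.99647 = 0.055561 + 0.398669 = 0.454230.
Q̄ = (S_0/π) × [bracket] = (1556/π) × 0.454230 = 225.0 W/m².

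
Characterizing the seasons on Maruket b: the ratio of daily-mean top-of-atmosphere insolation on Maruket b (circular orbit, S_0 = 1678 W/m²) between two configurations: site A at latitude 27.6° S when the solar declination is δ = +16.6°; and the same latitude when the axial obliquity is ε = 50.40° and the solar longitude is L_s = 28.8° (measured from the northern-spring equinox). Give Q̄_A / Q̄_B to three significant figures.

Q̄_A / Q̄_B ≈ 1.14

— Configuration A (ϕ=-27.6°):
cos h₀ = −tan(-27.6°) tan(+16.600°) = 0.1558, h₀ = 1.4143 rad.
Bracket: h₀ sin ϕ sin δ + cos ϕ cos δ sin h₀ = 1.4143×-0.46330×0.28569 + 0.88620×0.95832×0.98778 = -0.187197 + 0.838885 = 0.651688.
Q̄ = (S_0/π) × [bracket] = (1678/π) × 0.651688 = 348.08 W/m².
— Configuration B (ϕ=-27.6°):
Solar declination: sin δ = sin ε · sin L_s = sin 50.40° × sin 28.8° = 0.37120, so δ = +21.789°.
cos h₀ = −tan(-27.6°) tan(+21.789°) = 0.2090, h₀ = 1.3603 rad.
Bracket: h₀ sin ϕ sin δ + cos ϕ cos δ sin h₀ = 1.3603×-0.46330×0.37120 + 0.88620×0.92855×0.97792 = -0.233940 + 0.804712 = 0.570772.
Q̄ = (S_0/π) × [bracket] = (1678/π) × 0.570772 = 304.86 W/m².
Ratio Q̄_A / Q̄_B = 348.08 / 304.86 = 1.142.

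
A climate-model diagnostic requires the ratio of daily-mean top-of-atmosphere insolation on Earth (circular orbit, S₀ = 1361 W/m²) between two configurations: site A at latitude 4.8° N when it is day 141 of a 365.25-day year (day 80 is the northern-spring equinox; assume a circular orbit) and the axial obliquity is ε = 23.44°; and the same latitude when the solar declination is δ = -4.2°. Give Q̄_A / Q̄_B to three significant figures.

Q̄_A / Q̄_B ≈ 0.997

— Configuration A (φ=+4.8°):
Solar longitude: λ_s = 360° × (141 − 80)/365.25 = 60.123°.
sin δ = sin 23.44° × sin 60.123° = 0.34492, so δ = +20.177°.
cos H₀ = −tan(+4.8°) tan(+20.177°) = -0.0309, H₀ = 1.6017 rad.
Bracket: H₀ sin φ sin δ + cos φ cos δ sin H₀ = 1.6017×0.08368×0.34492 + 0.99649×0.93863×0.99952 = 0.046230 + 0.934886 = 0.981116.
Q̄ = (S₀/π) × [bracket] = (1361/π) × 0.981116 = 425.04 W/m².
— Configuration B (φ=+4.8°):
cos H₀ = −tan(+4.8°) tan(-4.200°) = 0.0062, H₀ = 1.5646 rad.
Bracket: H₀ sin φ sin δ + cos φ cos δ sin H₀ = 1.5646×0.08368×-0.07324 + 0.99649×0.99731×0.99998 = -0.009589 + 0.993790 = 0.984201.
Q̄ = (S₀/π) × [bracket] = (1361/π) × 0.984201 = 426.38 W/m².
Ratio Q̄_A / Q̄_B = 425.04 / 426.38 = 0.9969.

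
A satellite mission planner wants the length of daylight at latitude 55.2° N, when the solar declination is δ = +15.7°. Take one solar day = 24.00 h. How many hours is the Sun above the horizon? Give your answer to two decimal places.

15.18 h

cos H₀ = −tan φ · tan δ = −tan(+55.2°) × tan(+15.700°) = -0.4044, so H₀ = 1.9872 rad = 113.86°.
Daylight = 2H₀/(2π) × 24.00 h = (1.9872/π) × 24.00 = 15.18 h.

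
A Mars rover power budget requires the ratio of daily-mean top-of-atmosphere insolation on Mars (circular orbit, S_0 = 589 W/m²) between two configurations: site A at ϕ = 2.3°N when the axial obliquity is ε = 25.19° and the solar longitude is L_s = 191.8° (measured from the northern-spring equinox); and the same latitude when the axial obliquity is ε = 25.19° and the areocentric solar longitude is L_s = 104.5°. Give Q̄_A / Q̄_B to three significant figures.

Q̄_A / Q̄_B ≈ 1.06

— Configuration A (ϕ=+2.3°):
Solar declination: sin δ = sin ε · sin L_s = sin 25.19° × sin 191.8° = -0.08704, so δ = -4.993°.
cos h₀ = −tan(+2.3°) tan(-4.993°) = 0.0035, h₀ = 1.5673 rad.
Bracket: h₀ sin ϕ sin δ + cos ϕ cos δ sin h₀ = 1.5673×0.04013×-0.08704 + 0.99919×0.99621×0.99999 = -0.005474 + 0.995393 = 0.989919.
Q̄ = (S_0/π) × [bracket] = (589/π) × 0.989919 = 185.59 W/m².
— Configuration B (ϕ=+2.3°):
sin δ = sin 25.19° × sin 104.5° = 0.41206, so δ = +24.335°.
cos h₀ = −tan(+2.3°) tan(+24.335°) = -0.0182, h₀ = 1.5890 rad.
Bracket: h₀ sin ϕ sin δ + cos ϕ cos δ sin h₀ = 1.5890×0.04013×0.41206 + 0.99919×0.91115×0.99984 = 0.026276 + 0.910266 = 0.936542.
Q̄ = (S_0/π) × [bracket] = (589/π) × 0.936542 = 175.59 W/m².
Ratio Q̄_A / Q̄_B = 185.59 / 175.59 = 1.057.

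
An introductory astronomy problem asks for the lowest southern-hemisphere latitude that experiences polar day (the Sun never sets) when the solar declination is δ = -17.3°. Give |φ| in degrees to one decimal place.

Polar day requires cos H₀ = −tan φ tan δ ≤ −1, i.e. tan φ tan δ ≥ 1.
The boundary is |tan φ| · |tan δ| = 1, so |φ| = 90° − |δ| = 90° − 17.3° = 72.7° in the southern hemisphere.

|φ| = 72.7°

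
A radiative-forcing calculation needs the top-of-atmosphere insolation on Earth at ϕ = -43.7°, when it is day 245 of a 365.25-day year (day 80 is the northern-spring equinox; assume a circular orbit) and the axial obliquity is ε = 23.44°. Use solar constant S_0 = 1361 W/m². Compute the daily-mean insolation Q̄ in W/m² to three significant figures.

Solar longitude: L_s = 360° × (245 − 80)/365.25 = 162.628°.
sin δ = sin 23.44° × sin 162.628° = 0.11877, so δ = +6.821°.
cos h₀ = −tan(-43.7°) tan(+6.821°) = 0.1143, h₀ = 1.4562 rad.
Bracket: h₀ sin ϕ sin δ + cos ϕ cos δ sin h₀ = 1.4562×-0.69088×0.11877 + 0.72297×0.99292×0.99345 = -0.119490 + 0.713149 = 0.593659.
Q̄ = (S_0/π) × [bracket] = (1361/π) × 0.593659 = 257.2 W/m².

Q̄ ≈ 257 W/m²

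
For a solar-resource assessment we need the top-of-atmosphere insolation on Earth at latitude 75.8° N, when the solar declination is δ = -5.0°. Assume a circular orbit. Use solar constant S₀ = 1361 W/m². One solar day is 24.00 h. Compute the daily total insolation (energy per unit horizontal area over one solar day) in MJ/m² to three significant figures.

4.73 MJ/m²

cos H₀ = −tan(+75.8°) tan(-5.000°) = 0.3458, H₀ = 1.2178 rad.
Bracket: H₀ sin φ sin δ + cos φ cos δ sin H₀ = 1.2178×0.96945×-0.08716 + 0.24531×0.99619×0.93833 = -0.102901 + 0.229305 = 0.126404.
Q̄ = (S₀/π) × [bracket] = (1361/π) × 0.126404 = 54.761 W/m².
Daily total = Q̄ × 24.00 h × 3600 s/h = 54.761 × 24.00 × 3600 / 10⁶ = 4.731 MJ/m².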